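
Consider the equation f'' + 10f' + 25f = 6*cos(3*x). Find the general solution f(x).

Characteristic equation r² + 10r + 25 = 0 has discriminant (10)² - 4·(25) = 0, so r = -5 is a repeated root.
Hence f_h = (C1 + C2*x)*exp(-5*x).
Try f_p = A*cos(3*x) + B*sin(3*x). Substituting and equating the coefficients of cos(3x) and sin(3x) gives A = 24/289, B = 45/289, so f_p = 24*cos(3*x)/289 + 45*sin(3*x)/289.

f = 24*cos(3*x)/289 + 45*sin(3*x)/289 + C1*exp(-5*x) + C2*x*exp(-5*x)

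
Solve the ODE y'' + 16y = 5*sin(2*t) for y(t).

Characteristic equation r² + 16 = 0 has discriminant (0)² - 4·(16) = -64 < 0, so r = ± 4i.
Hence y_h = C1*cos(4*t) + C2*sin(4*t).
Try y_p = A*cos(2*t) + B*sin(2*t). Substituting and equating the coefficients of cos(2t) and sin(2t) gives A = 0, B = 5/12, so y_p = 5*sin(2*t)/12.

y = 5*sin(2*t)/12 + C1*cos(4*t) + C2*sin(4*t)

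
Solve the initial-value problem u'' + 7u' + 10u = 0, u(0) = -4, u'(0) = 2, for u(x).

u = -6*exp(-2*x) + 2*exp(-5*x)

Characteristic equation r² + 7r + 10 = 0 factors as (r + 5)(r + 2) = 0, so r = -5, -2.
Hence u_h = C1*exp(-5*x) + C2*exp(-2*x).
Apply the initial conditions: u(0) = C1 + C2 = -4 and u'(0) = -5*C1 - 2*C2 = 2. Solving gives C1 = 2, C2 = -6.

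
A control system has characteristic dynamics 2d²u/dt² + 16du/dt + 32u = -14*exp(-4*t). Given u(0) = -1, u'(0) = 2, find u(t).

Divide through by 2: u'' + 8u' + 16u = -7*exp(-4*t).
Characteristic equation r² + 8r + 16 = 0 has discriminant (8)² - 4·(16) = 0, so r = -4 is a repeated root.
Hence u_h = (C1 + C2*t)*exp(-4*t).
Since exp(-4*t) solves the homogeneous equation (r = -4 is a root of multiplicity 2), multiply the trial by t^2. Try u_p = A*t^2*exp(-4*t). Substituting into the equation and dividing by exp(-4*t) gives A = -7/2, so u_p = -7*t^2*exp(-4*t)/2.
General solution: u = C1*exp(-4*t) - 7*t^2*exp(-4*t)/2 + C2*t*exp(-4*t).
Apply the initial conditions: u(0) = C1 = -1 and u'(0) = C2 - 4*C1 = 2. Solving gives C1 = -1, C2 = -2.

u = -exp(-4*t) - 2*t*exp(-4*t) - 7*t**2*exp(-4*t)/2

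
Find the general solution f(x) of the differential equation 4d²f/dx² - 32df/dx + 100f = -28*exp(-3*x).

f = -7*exp(-3*x)/58 + C1*cos(3*x)*exp(4*x) + C2*exp(4*x)*sin(3*x)

Divide through by 4: f'' - 8f' + 25f = -7*exp(-3*x).
Characteristic equation r² - 8r + 25 = 0 has discriminant (-8)² - 4·(25) = -36 < 0, so r = 4 ± 3i.
Hence f_h = C1*cos(3*x)*exp(4*x) + C2*exp(4*x)*sin(3*x).
Try f_p = A*exp(-3*x). Substituting into the equation and dividing by exp(-3*x) gives A = -7/58, so f_p = -7*exp(-3*x)/58.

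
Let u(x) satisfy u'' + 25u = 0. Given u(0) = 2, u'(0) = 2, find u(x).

Characteristic equation r² + 25 = 0 has discriminant (0)² - 4·(25) = -100 < 0, so r = ± 5i.
Hence u_h = C1*cos(5*x) + C2*sin(5*x).
Apply the initial conditions: u(0) = C1 = 2 and u'(0) = 5*C2 = 2. Solving gives C1 = 2, C2 = 2/5.

u = 2*cos(5*x) + 2*sin(5*x)/5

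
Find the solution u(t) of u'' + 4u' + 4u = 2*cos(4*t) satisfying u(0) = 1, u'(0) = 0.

u = -3*cos(4*t)/50 + 2*sin(4*t)/25 + 53*exp(-2*t)/50 + 9*t*exp(-2*t)/5

Characteristic equation r² + 4r + 4 = 0 has discriminant (4)² - 4·(4) = 0, so r = -2 is a repeated root.
Hence u_h = (C1 + C2*t)*exp(-2*t).
Try u_p = A*cos(4*t) + B*sin(4*t). Substituting and equating the coefficients of cos(4t) and sin(4t) gives A = -3/50, B = 2/25, so u_p = -3*cos(4*t)/50 + 2*sin(4*t)/25.
General solution: u = -3*cos(4*t)/50 + 2*sin(4*t)/25 + C1*exp(-2*t) + C2*t*exp(-2*t).
Apply the initial conditions: u(0) = -3/50 + C1 = 1 and u'(0) = 8/25 + C2 - 2*C1 = 0. Solving gives C1 = 53/50, C2 = 9/5.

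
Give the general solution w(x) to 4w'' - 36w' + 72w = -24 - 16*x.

w = -4/9 - 2*x/9 + C1*exp(3*x) + C2*exp(6*x)

Divide through by 4: w'' - 9w' + 18w = -6 - 4*x.
Characteristic equation r² - 9r + 18 = 0 factors as (r - 3)(r - 6) = 0, so r = 3, 6.
Hence w_h = C1*exp(3*x) + C2*exp(6*x).
For the particular solution try w_p = A0 + A1*x. Substituting and matching coefficients of each power of x gives A0 = -4/9, A1 = -2/9, so w_p = -4/9 - 2*x/9.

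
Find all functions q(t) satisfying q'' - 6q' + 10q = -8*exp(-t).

q = -8*exp(-t)/17 + C1*cos(t)*exp(3*t) + C2*exp(3*t)*sin(t)

Characteristic equation r² - 6r + 10 = 0 has discriminant (-6)² - 4·(10) = -4 < 0, so r = 3 ± i.
Hence q_h = C1*cos(t)*exp(3*t) + C2*exp(3*t)*sin(t).
Try q_p = A*exp(-t). Substituting into the equation and dividing by exp(-t) gives A = -8/17, so q_p = -8*exp(-t)/17.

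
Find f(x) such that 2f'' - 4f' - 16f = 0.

f = C1*exp(-2*x) + C2*exp(4*x)

Divide through by 2: f'' - 2f' - 8f = 0.
Characteristic equation r² - 2r - 8 = 0 factors as (r + 2)(r - 4) = 0, so r = -2, 4.
Hence f_h = C1*exp(-2*x) + C2*exp(4*x).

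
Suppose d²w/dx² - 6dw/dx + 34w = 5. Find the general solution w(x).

Characteristic equation r² - 6r + 34 = 0 has discriminant (-6)² - 4·(34) = -100 < 0, so r = 3 ± 5i.
Hence w_h = C1*cos(5*x)*exp(3*x) + C2*exp(3*x)*sin(5*x).
For the particular solution try w_p = A0. Substituting and matching coefficients of each power of x gives A0 = 5/34, so w_p = 5/34.

w = 5/34 + C1*cos(5*x)*exp(3*x) + C2*exp(3*x)*sin(5*x)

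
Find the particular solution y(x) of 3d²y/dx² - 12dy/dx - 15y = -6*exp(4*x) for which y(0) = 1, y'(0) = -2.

y = -exp(5*x)/2 + 2*exp(4*x)/5 + 11*exp(-x)/10

Divide through by 3: y'' - 4y' - 5y = -2*exp(4*x).
Characteristic equation r² - 4r - 5 = 0 factors as (r - 5)(r + 1) = 0, so r = 5, -1.
Hence y_h = C1*exp(5*x) + C2*exp(-x).
Try y_p = A*exp(4*x). Substituting into the equation and dividing by exp(4*x) gives A = 2/5, so y_p = 2*exp(4*x)/5.
General solution: y = 2*exp(4*x)/5 + C1*exp(5*x) + C2*exp(-x).
Apply the initial conditions: y(0) = 2/5 + C1 + C2 = 1 and y'(0) = 8/5 - C2 + 5*C1 = -2. Solving gives C1 = -1/2, C2 = 11/10.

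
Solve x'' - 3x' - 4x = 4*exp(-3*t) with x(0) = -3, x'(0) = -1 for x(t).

Characteristic equation r² - 3r - 4 = 0 factors as (r - 4)(r + 1) = 0, so r = 4, -1.
Hence x_h = C1*exp(4*t) + C2*exp(-t).
Try x_p = A*exp(-3*t). Substituting into the equation and dividing by exp(-3*t) gives A = 2/7, so x_p = 2*exp(-3*t)/7.
General solution: x = 2*exp(-3*t)/7 + C1*exp(4*t) + C2*exp(-t).
Apply the initial conditions: x(0) = 2/7 + C1 + C2 = -3 and x'(0) = -6/7 - C2 + 4*C1 = -1. Solving gives C1 = -24/35, C2 = -13/5.

x = -24*exp(4*t)/35 - 13*exp(-t)/5 + 2*exp(-3*t)/7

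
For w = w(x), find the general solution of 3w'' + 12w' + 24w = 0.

Divide through by 3: w'' + 4w' + 8w = 0.
Characteristic equation r² + 4r + 8 = 0 has discriminant (4)² - 4·(8) = -16 < 0, so r = -2 ± 2i.
Hence w_h = C1*cos(2*x)*exp(-2*x) + C2*exp(-2*x)*sin(2*x).

w = C1*cos(2*x)*exp(-2*x) + C2*exp(-2*x)*sin(2*x)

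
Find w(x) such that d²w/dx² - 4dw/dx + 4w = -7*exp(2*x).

Characteristic equation r² - 4r + 4 = 0 has discriminant (-4)² - 4·(4) = 0, so r = 2 is a repeated root.
Hence w_h = (C1 + C2*x)*exp(2*x).
Since exp(2*x) solves the homogeneous equation (r = 2 is a root of multiplicity 2), multiply the trial by x^2. Try w_p = A*x^2*exp(2*x). Substituting into the equation and dividing by exp(2*x) gives A = -7/2, so w_p = -7*x^2*exp(2*x)/2.

w = C1*exp(2*x) - 7*x**2*exp(2*x)/2 + C2*x*exp(2*x)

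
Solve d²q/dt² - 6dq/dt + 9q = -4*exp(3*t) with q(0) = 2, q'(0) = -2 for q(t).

Characteristic equation r² - 6r + 9 = 0 has discriminant (-6)² - 4·(9) = 0, so r = 3 is a repeated root.
Hence q_h = (C1 + C2*t)*exp(3*t).
Since exp(3*t) solves the homogeneous equation (r = 3 is a root of multiplicity 2), multiply the trial by t^2. Try q_p = A*t^2*exp(3*t). Substituting into the equation and dividing by exp(3*t) gives A = -2, so q_p = -2*t^2*exp(3*t).
General solution: q = C1*exp(3*t) - 2*t^2*exp(3*t) + C2*t*exp(3*t).
Apply the initial conditions: q(0) = C1 = 2 and q'(0) = C2 + 3*C1 = -2. Solving gives C1 = 2, C2 = -8.

q = 2*exp(3*t) - 8*t*exp(3*t) - 2*t**2*exp(3*t)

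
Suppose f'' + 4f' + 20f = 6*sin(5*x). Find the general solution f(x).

f = -24*cos(5*x)/85 - 6*sin(5*x)/85 + C1*cos(4*x)*exp(-2*x) + C2*exp(-2*x)*sin(4*x)

Characteristic equation r² + 4r + 20 = 0 has discriminant (4)² - 4·(20) = -64 < 0, so r = -2 ± 4i.
Hence f_h = C1*cos(4*x)*exp(-2*x) + C2*exp(-2*x)*sin(4*x).
Try f_p = A*cos(5*x) + B*sin(5*x). Substituting and equating the coefficients of cos(5x) and sin(5x) gives A = -24/85, B = -6/85, so f_p = -24*cos(5*x)/85 - 6*sin(5*x)/85.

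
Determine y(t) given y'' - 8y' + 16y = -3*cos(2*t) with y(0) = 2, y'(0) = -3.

Characteristic equation r² - 8r + 16 = 0 has discriminant (-8)² - 4·(16) = 0, so r = 4 is a repeated root.
Hence y_h = (C1 + C2*t)*exp(4*t).
Try y_p = A*cos(2*t) + B*sin(2*t). Substituting and equating the coefficients of cos(2t) and sin(2t) gives A = -9/100, B = 3/25, so y_p = -9*cos(2*t)/100 + 3*sin(2*t)/25.
General solution: y = -9*cos(2*t)/100 + 3*sin(2*t)/25 + C1*exp(4*t) + C2*t*exp(4*t).
Apply the initial conditions: y(0) = -9/100 + C1 = 2 and y'(0) = 6/25 + C2 + 4*C1 = -3. Solving gives C1 = 209/100, C2 = -58/5.

y = -9*cos(2*t)/100 + 3*sin(2*t)/25 + 209*exp(4*t)/100 - 58*t*exp(4*t)/5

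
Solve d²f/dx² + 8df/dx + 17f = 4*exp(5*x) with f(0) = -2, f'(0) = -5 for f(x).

Characteristic equation r² + 8r + 17 = 0 has discriminant (8)² - 4·(17) = -4 < 0, so r = -4 ± i.
Hence f_h = C1*cos(x)*exp(-4*x) + C2*exp(-4*x)*sin(x).
Try f_p = A*exp(5*x). Substituting into the equation and dividing by exp(5*x) gives A = 2/41, so f_p = 2*exp(5*x)/41.
General solution: f = 2*exp(5*x)/41 + C1*cos(x)*exp(-4*x) + C2*exp(-4*x)*sin(x).
Apply the initial conditions: f(0) = 2/41 + C1 = -2 and f'(0) = 10/41 + C2 - 4*C1 = -5. Solving gives C1 = -84/41, C2 = -551/41.

f = 2*exp(5*x)/41 - 551*exp(-4*x)*sin(x)/41 - 84*cos(x)*exp(-4*x)/41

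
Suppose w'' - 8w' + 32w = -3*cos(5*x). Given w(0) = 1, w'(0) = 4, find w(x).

w = -21*cos(5*x)/1649 + 120*sin(5*x)/1649 - 171*exp(4*x)*sin(4*x)/1649 + 1670*cos(4*x)*exp(4*x)/1649

Characteristic equation r² - 8r + 32 = 0 has discriminant (-8)² - 4·(32) = -64 < 0, so r = 4 ± 4i.
Hence w_h = C1*cos(4*x)*exp(4*x) + C2*exp(4*x)*sin(4*x).
Try w_p = A*cos(5*x) + B*sin(5*x). Substituting and equating the coefficients of cos(5x) and sin(5x) gives A = -21/1649, B = 120/1649, so w_p = -21*cos(5*x)/1649 + 120*sin(5*x)/1649.
General solution: w = -21*cos(5*x)/1649 + 120*sin(5*x)/1649 + C1*cos(4*x)*exp(4*x) + C2*exp(4*x)*sin(4*x).
Apply the initial conditions: w(0) = -21/1649 + C1 = 1 and w'(0) = 600/1649 + 4*C1 + 4*C2 = 4. Solving gives C1 = 1670/1649, C2 = -171/1649.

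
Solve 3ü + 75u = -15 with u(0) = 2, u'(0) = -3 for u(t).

Divide through by 3: u'' + 25u = -5.
Characteristic equation r² + 25 = 0 has discriminant (0)² - 4·(25) = -100 < 0, so r = ± 5i.
Hence u_h = C1*cos(5*t) + C2*sin(5*t).
For the particular solution try u_p = A0. Substituting and matching coefficients of each power of t gives A0 = -1/5, so u_p = -1/5.
General solution: u = -1/5 + C1*cos(5*t) + C2*sin(5*t).
Apply the initial conditions: u(0) = -1/5 + C1 = 2 and u'(0) = 5*C2 = -3. Solving gives C1 = 11/5, C2 = -3/5.

u = -1/5 - 3*sin(5*t)/5 + 11*cos(5*t)/5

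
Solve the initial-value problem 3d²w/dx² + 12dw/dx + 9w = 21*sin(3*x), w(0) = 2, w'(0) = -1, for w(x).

w = -13*exp(-3*x)/12 - 7*cos(3*x)/15 - 7*sin(3*x)/30 + 71*exp(-x)/20

Divide through by 3: w'' + 4w' + 3w = 7*sin(3*x).
Characteristic equation r² + 4r + 3 = 0 factors as (r + 3)(r + 1) = 0, so r = -3, -1.
Hence w_h = C1*exp(-3*x) + C2*exp(-x).
Try w_p = A*cos(3*x) + B*sin(3*x). Substituting and equating the coefficients of cos(3x) and sin(3x) gives A = -7/15, B = -7/30, so w_p = -7*cos(3*x)/15 - 7*sin(3*x)/30.
General solution: w = -7*cos(3*x)/15 - 7*sin(3*x)/30 + C1*exp(-3*x) + C2*exp(-x).
Apply the initial conditions: w(0) = -7/15 + C1 + C2 = 2 and w'(0) = -7/10 - C2 - 3*C1 = -1. Solving gives C1 = -13/12, C2 = 71/20.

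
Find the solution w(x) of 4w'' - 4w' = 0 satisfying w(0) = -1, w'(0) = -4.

w = 3 - 4*exp(x)

Divide through by 4: w'' - w' = 0.
Characteristic equation r² - r = 0 factors as (r - 1)r = 0, so r = 1, 0.
Hence w_h = C1*exp(x) + C2.
Apply the initial conditions: w(0) = C1 + C2 = -1 and w'(0) = C1 = -4. Solving gives C1 = -4, C2 = 3.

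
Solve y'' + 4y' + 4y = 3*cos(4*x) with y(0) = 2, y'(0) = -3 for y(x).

y = -9*cos(4*x)/100 + 3*sin(4*x)/25 + 209*exp(-2*x)/100 + 7*x*exp(-2*x)/10

Characteristic equation r² + 4r + 4 = 0 has discriminant (4)² - 4·(4) = 0, so r = -2 is a repeated root.
Hence y_h = (C1 + C2*x)*exp(-2*x).
Try y_p = A*cos(4*x) + B*sin(4*x). Substituting and equating the coefficients of cos(4x) and sin(4x) gives A = -9/100, B = 3/25, so y_p = -9*cos(4*x)/100 + 3*sin(4*x)/25.
General solution: y = -9*cos(4*x)/100 + 3*sin(4*x)/25 + C1*exp(-2*x) + C2*x*exp(-2*x).
Apply the initial conditions: y(0) = -9/100 + C1 = 2 and y'(0) = 12/25 + C2 - 2*C1 = -3. Solving gives C1 = 209/100, C2 = 7/10.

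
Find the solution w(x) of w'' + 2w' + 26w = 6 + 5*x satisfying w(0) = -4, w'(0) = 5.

w = 73/338 + 5*x/26 - 1425*cos(5*x)*exp(-x)/338 + 20*exp(-x)*sin(5*x)/169

Characteristic equation r² + 2r + 26 = 0 has discriminant (2)² - 4·(26) = -100 < 0, so r = -1 ± 5i.
Hence w_h = C1*cos(5*x)*exp(-x) + C2*exp(-x)*sin(5*x).
For the particular solution try w_p = A0 + A1*x. Substituting and matching coefficients of each power of x gives A0 = 73/338, A1 = 5/26, so w_p = 73/338 + 5*x/26.
General solution: w = 73/338 + 5*x/26 + C1*cos(5*x)*exp(-x) + C2*exp(-x)*sin(5*x).
Apply the initial conditions: w(0) = 73/338 + C1 = -4 and w'(0) = 5/26 - C1 + 5*C2 = 5. Solving gives C1 = -1425/338, C2 = 20/169.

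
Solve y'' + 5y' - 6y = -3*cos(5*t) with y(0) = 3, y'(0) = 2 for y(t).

Characteristic equation r² + 5r - 6 = 0 factors as (r - 1)(r + 6) = 0, so r = 1, -6.
Hence y_h = C1*exp(t) + C2*exp(-6*t).
Try y_p = A*cos(5*t) + B*sin(5*t). Substituting and equating the coefficients of cos(5t) and sin(5t) gives A = 93/1586, B = -75/1586, so y_p = -75*sin(5*t)/1586 + 93*cos(5*t)/1586.
General solution: y = -75*sin(5*t)/1586 + 93*cos(5*t)/1586 + C1*exp(t) + C2*exp(-6*t).
Apply the initial conditions: y(0) = 93/1586 + C1 + C2 = 3 and y'(0) = -375/1586 + C1 - 6*C2 = 2. Solving gives C1 = 517/182, C2 = 43/427.

y = -75*sin(5*t)/1586 + 43*exp(-6*t)/427 + 93*cos(5*t)/1586 + 517*exp(t)/182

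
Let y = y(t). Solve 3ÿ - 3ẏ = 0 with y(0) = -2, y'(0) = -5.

Divide through by 3: y'' - y' = 0.
Characteristic equation r² - r = 0 factors as (r - 1)r = 0, so r = 1, 0.
Hence y_h = C1*exp(t) + C2.
Apply the initial conditions: y(0) = C1 + C2 = -2 and y'(0) = C1 = -5. Solving gives C1 = -5, C2 = 3.

y = 3 - 5*exp(t)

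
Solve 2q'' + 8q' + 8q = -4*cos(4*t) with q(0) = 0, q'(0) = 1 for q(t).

Divide through by 2: q'' + 4q' + 4q = -2*cos(4*t).
Characteristic equation r² + 4r + 4 = 0 has discriminant (4)² - 4·(4) = 0, so r = -2 is a repeated root.
Hence q_h = (C1 + C2*t)*exp(-2*t).
Try q_p = A*cos(4*t) + B*sin(4*t). Substituting and equating the coefficients of cos(4t) and sin(4t) gives A = 3/50, B = -2/25, so q_p = -2*sin(4*t)/25 + 3*cos(4*t)/50.
General solution: q = -2*sin(4*t)/25 + 3*cos(4*t)/50 + C1*exp(-2*t) + C2*t*exp(-2*t).
Apply the initial conditions: q(0) = 3/50 + C1 = 0 and q'(0) = -8/25 + C2 - 2*C1 = 1. Solving gives C1 = -3/50, C2 = 6/5.

q = -3*exp(-2*t)/50 - 2*sin(4*t)/25 + 3*cos(4*t)/50 + 6*t*exp(-2*t)/5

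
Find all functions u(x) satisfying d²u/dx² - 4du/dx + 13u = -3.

Characteristic equation r² - 4r + 13 = 0 has discriminant (-4)² - 4·(13) = -36 < 0, so r = 2 ± 3i.
Hence u_h = C1*cos(3*x)*exp(2*x) + C2*exp(2*x)*sin(3*x).
For the particular solution try u_p = A0. Substituting and matching coefficients of each power of x gives A0 = -3/13, so u_p = -3/13.

u = -3/13 + C1*cos(3*x)*exp(2*x) + C2*exp(2*x)*sin(3*x)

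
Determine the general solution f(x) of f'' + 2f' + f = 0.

f = C1*exp(-x) + C2*x*exp(-x)

Characteristic equation r² + 2r + 1 = 0 has discriminant (2)² - 4·(1) = 0, so r = -1 is a repeated root.
Hence f_h = (C1 + C2*x)*exp(-x).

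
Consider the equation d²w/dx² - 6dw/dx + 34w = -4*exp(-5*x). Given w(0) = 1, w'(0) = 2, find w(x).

w = -4*exp(-5*x)/89 - 121*exp(3*x)*sin(5*x)/445 + 93*cos(5*x)*exp(3*x)/89

Characteristic equation r² - 6r + 34 = 0 has discriminant (-6)² - 4·(34) = -100 < 0, so r = 3 ± 5i.
Hence w_h = C1*cos(5*x)*exp(3*x) + C2*exp(3*x)*sin(5*x).
Try w_p = A*exp(-5*x). Substituting into the equation and dividing by exp(-5*x) gives A = -4/89, so w_p = -4*exp(-5*x)/89.
General solution: w = -4*exp(-5*x)/89 + C1*cos(5*x)*exp(3*x) + C2*exp(3*x)*sin(5*x).
Apply the initial conditions: w(0) = -4/89 + C1 = 1 and w'(0) = 20/89 + 3*C1 + 5*C2 = 2. Solving gives C1 = 93/89, C2 = -121/445.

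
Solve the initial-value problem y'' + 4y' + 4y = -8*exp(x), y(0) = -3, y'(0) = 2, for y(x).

Characteristic equation r² + 4r + 4 = 0 has discriminant (4)² - 4·(4) = 0, so r = -2 is a repeated root.
Hence y_h = (C1 + C2*x)*exp(-2*x).
Try y_p = A*exp(x). Substituting into the equation and dividing by exp(x) gives A = -8/9, so y_p = -8*exp(x)/9.
General solution: y = -8*exp(x)/9 + C1*exp(-2*x) + C2*x*exp(-2*x).
Apply the initial conditions: y(0) = -8/9 + C1 = -3 and y'(0) = -8/9 + C2 - 2*C1 = 2. Solving gives C1 = -19/9, C2 = -4/3.

y = -19*exp(-2*x)/9 - 8*exp(x)/9 - 4*x*exp(-2*x)/3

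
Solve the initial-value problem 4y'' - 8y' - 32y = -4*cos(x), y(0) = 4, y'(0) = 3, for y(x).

y = 2*sin(x)/85 + 9*cos(x)/85 + 21*exp(-2*x)/10 + 61*exp(4*x)/34

Divide through by 4: y'' - 2y' - 8y = -cos(x).
Characteristic equation r² - 2r - 8 = 0 factors as (r - 4)(r + 2) = 0, so r = 4, -2.
Hence y_h = C1*exp(4*x) + C2*exp(-2*x).
Try y_p = A*cos(x) + B*sin(x). Substituting and equating the coefficients of cos(x) and sin(x) gives A = 9/85, B = 2/85, so y_p = 2*sin(x)/85 + 9*cos(x)/85.
General solution: y = 2*sin(x)/85 + 9*cos(x)/85 + C1*exp(4*x) + C2*exp(-2*x).
Apply the initial conditions: y(0) = 9/85 + C1 + C2 = 4 and y'(0) = 2/85 - 2*C2 + 4*C1 = 3. Solving gives C1 = 61/34, C2 = 21/10.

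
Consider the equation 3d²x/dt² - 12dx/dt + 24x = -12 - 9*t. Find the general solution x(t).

x = -11/16 - 3*t/8 + C1*cos(2*t)*exp(2*t) + C2*exp(2*t)*sin(2*t)

Divide through by 3: x'' - 4x' + 8x = -4 - 3*t.
Characteristic equation r² - 4r + 8 = 0 has discriminant (-4)² - 4·(8) = -16 < 0, so r = 2 ± 2i.
Hence x_h = C1*cos(2*t)*exp(2*t) + C2*exp(2*t)*sin(2*t).
For the particular solution try x_p = A0 + A1*t. Substituting and matching coefficients of each power of t gives A0 = -11/16, A1 = -3/8, so x_p = -11/16 - 3*t/8.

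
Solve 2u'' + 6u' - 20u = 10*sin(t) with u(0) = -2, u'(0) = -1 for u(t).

u = -83*exp(-5*t)/182 - 11*sin(t)/26 - 10*exp(2*t)/7 - 3*cos(t)/26

Divide through by 2: u'' + 3u' - 10u = 5*sin(t).
Characteristic equation r² + 3r - 10 = 0 factors as (r - 2)(r + 5) = 0, so r = 2, -5.
Hence u_h = C1*exp(2*t) + C2*exp(-5*t).
Try u_p = A*cos(t) + B*sin(t). Substituting and equating the coefficients of cos(t) and sin(t) gives A = -3/26, B = -11/26, so u_p = -11*sin(t)/26 - 3*cos(t)/26.
General solution: u = -11*sin(t)/26 - 3*cos(t)/26 + C1*exp(2*t) + C2*exp(-5*t).
Apply the initial conditions: u(0) = -3/26 + C1 + C2 = -2 and u'(0) = -11/26 - 5*C2 + 2*C1 = -1. Solving gives C1 = -10/7, C2 = -83/182.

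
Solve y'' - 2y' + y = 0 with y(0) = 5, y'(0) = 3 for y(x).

y = 5*exp(x) - 2*x*exp(x)

Characteristic equation r² - 2r + 1 = 0 has discriminant (-2)² - 4·(1) = 0, so r = 1 is a repeated root.
Hence y_h = (C1 + C2*x)*exp(x).
Apply the initial conditions: y(0) = C1 = 5 and y'(0) = C1 + C2 = 3. Solving gives C1 = 5, C2 = -2.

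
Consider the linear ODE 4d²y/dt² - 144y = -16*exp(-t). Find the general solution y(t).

Divide through by 4: y'' - 36y = -4*exp(-t).
Characteristic equation r² - 36 = 0 factors as (r + 6)(r - 6) = 0, so r = -6, 6.
Hence y_h = C1*exp(-6*t) + C2*exp(6*t).
Try y_p = A*exp(-t). Substituting into the equation and dividing by exp(-t) gives A = 4/35, so y_p = 4*exp(-t)/35.

y = 4*exp(-t)/35 + C1*exp(-6*t) + C2*exp(6*t)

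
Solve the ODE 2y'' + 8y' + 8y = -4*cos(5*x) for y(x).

Divide through by 2: y'' + 4y' + 4y = -2*cos(5*x).
Characteristic equation r² + 4r + 4 = 0 has discriminant (4)² - 4·(4) = 0, so r = -2 is a repeated root.
Hence y_h = (C1 + C2*x)*exp(-2*x).
Try y_p = A*cos(5*x) + B*sin(5*x). Substituting and equating the coefficients of cos(5x) and sin(5x) gives A = 42/841, B = -40/841, so y_p = -40*sin(5*x)/841 + 42*cos(5*x)/841.

y = -40*sin(5*x)/841 + 42*cos(5*x)/841 + C1*exp(-2*x) + C2*x*exp(-2*x)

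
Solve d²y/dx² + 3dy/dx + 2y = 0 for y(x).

Characteristic equation r² + 3r + 2 = 0 factors as (r + 1)(r + 2) = 0, so r = -1, -2.
Hence y_h = C1*exp(-x) + C2*exp(-2*x).

y = C1*exp(-x) + C2*exp(-2*x)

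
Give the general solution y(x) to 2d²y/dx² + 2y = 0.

Divide through by 2: y'' + y = 0.
Characteristic equation r² + 1 = 0 has discriminant (0)² - 4·(1) = -4 < 0, so r = ± i.
Hence y_h = C1*cos(x) + C2*sin(x).

y = C1*cos(x) + C2*sin(x)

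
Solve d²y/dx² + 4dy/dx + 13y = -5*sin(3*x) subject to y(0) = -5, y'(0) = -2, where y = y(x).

y = -sin(3*x)/8 + 3*cos(3*x)/8 - 43*cos(3*x)*exp(-2*x)/8 - 33*exp(-2*x)*sin(3*x)/8

Characteristic equation r² + 4r + 13 = 0 has discriminant (4)² - 4·(13) = -36 < 0, so r = -2 ± 3i.
Hence y_h = C1*cos(3*x)*exp(-2*x) + C2*exp(-2*x)*sin(3*x).
Try y_p = A*cos(3*x) + B*sin(3*x). Substituting and equating the coefficients of cos(3x) and sin(3x) gives A = 3/8, B = -1/8, so y_p = -sin(3*x)/8 + 3*cos(3*x)/8.
General solution: y = -sin(3*x)/8 + 3*cos(3*x)/8 + C1*cos(3*x)*exp(-2*x) + C2*exp(-2*x)*sin(3*x).
Apply the initial conditions: y(0) = 3/8 + C1 = -5 and y'(0) = -3/8 - 2*C1 + 3*C2 = -2. Solving gives C1 = -43/8, C2 = -33/8.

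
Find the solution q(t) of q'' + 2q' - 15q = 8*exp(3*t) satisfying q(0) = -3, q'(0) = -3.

Characteristic equation r² + 2r - 15 = 0 factors as (r + 5)(r - 3) = 0, so r = -5, 3.
Hence q_h = C1*exp(-5*t) + C2*exp(3*t).
Since exp(3*t) solves the homogeneous equation (r = 3 is a root of multiplicity 1), multiply the trial by t. Try q_p = A*t*exp(3*t). Substituting into the equation and dividing by exp(3*t) gives A = 1, so q_p = t*exp(3*t).
General solution: q = C1*exp(-5*t) + C2*exp(3*t) + t*exp(3*t).
Apply the initial conditions: q(0) = C1 + C2 = -3 and q'(0) = 1 - 5*C1 + 3*C2 = -3. Solving gives C1 = -5/8, C2 = -19/8.

q = -19*exp(3*t)/8 - 5*exp(-5*t)/8 + t*exp(3*t)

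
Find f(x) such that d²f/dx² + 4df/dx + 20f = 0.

Characteristic equation r² + 4r + 20 = 0 has discriminant (4)² - 4·(20) = -64 < 0, so r = -2 ± 4i.
Hence f_h = C1*cos(4*x)*exp(-2*x) + C2*exp(-2*x)*sin(4*x).

f = C1*cos(4*x)*exp(-2*x) + C2*exp(-2*x)*sin(4*x)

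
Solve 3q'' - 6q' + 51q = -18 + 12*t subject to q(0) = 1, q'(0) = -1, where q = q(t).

q = -94/289 + 4*t/17 - 185*exp(t)*sin(4*t)/289 + 383*cos(4*t)*exp(t)/289

Divide through by 3: q'' - 2q' + 17q = -6 + 4*t.
Characteristic equation r² - 2r + 17 = 0 has discriminant (-2)² - 4·(17) = -64 < 0, so r = 1 ± 4i.
Hence q_h = C1*cos(4*t)*exp(t) + C2*exp(t)*sin(4*t).
For the particular solution try q_p = A0 + A1*t. Substituting and matching coefficients of each power of t gives A0 = -94/289, A1 = 4/17, so q_p = -94/289 + 4*t/17.
General solution: q = -94/289 + 4*t/17 + C1*cos(4*t)*exp(t) + C2*exp(t)*sin(4*t).
Apply the initial conditions: q(0) = -94/289 + C1 = 1 and q'(0) = 4/17 + C1 + 4*C2 = -1. Solving gives C1 = 383/289, C2 = -185/289.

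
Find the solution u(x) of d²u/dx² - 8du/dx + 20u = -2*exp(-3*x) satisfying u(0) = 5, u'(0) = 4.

u = -2*exp(-3*x)/53 - 431*exp(4*x)*sin(2*x)/53 + 267*cos(2*x)*exp(4*x)/53

Characteristic equation r² - 8r + 20 = 0 has discriminant (-8)² - 4·(20) = -16 < 0, so r = 4 ± 2i.
Hence u_h = C1*cos(2*x)*exp(4*x) + C2*exp(4*x)*sin(2*x).
Try u_p = A*exp(-3*x). Substituting into the equation and dividing by exp(-3*x) gives A = -2/53, so u_p = -2*exp(-3*x)/53.
General solution: u = -2*exp(-3*x)/53 + C1*cos(2*x)*exp(4*x) + C2*exp(4*x)*sin(2*x).
Apply the initial conditions: u(0) = -2/53 + C1 = 5 and u'(0) = 6/53 + 2*C2 + 4*C1 = 4. Solving gives C1 = 267/53, C2 = -431/53.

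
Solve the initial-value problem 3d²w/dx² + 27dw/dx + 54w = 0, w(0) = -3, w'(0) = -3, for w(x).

w = -7*exp(-3*x) + 4*exp(-6*x)

Divide through by 3: w'' + 9w' + 18w = 0.
Characteristic equation r² + 9r + 18 = 0 factors as (r + 3)(r + 6) = 0, so r = -3, -6.
Hence w_h = C1*exp(-3*x) + C2*exp(-6*x).
Apply the initial conditions: w(0) = C1 + C2 = -3 and w'(0) = -6*C2 - 3*C1 = -3. Solving gives C1 = -7, C2 = 4.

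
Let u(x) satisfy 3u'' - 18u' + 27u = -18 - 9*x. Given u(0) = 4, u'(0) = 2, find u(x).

Divide through by 3: u'' - 6u' + 9u = -6 - 3*x.
Characteristic equation r² - 6r + 9 = 0 has discriminant (-6)² - 4·(9) = 0, so r = 3 is a repeated root.
Hence u_h = (C1 + C2*x)*exp(3*x).
For the particular solution try u_p = A0 + A1*x. Substituting and matching coefficients of each power of x gives A0 = -8/9, A1 = -1/3, so u_p = -8/9 - x/3.
General solution: u = -8/9 - x/3 + C1*exp(3*x) + C2*x*exp(3*x).
Apply the initial conditions: u(0) = -8/9 + C1 = 4 and u'(0) = -1/3 + C2 + 3*C1 = 2. Solving gives C1 = 44/9, C2 = -37/3.

u = -8/9 - x/3 + 44*exp(3*x)/9 - 37*x*exp(3*x)/3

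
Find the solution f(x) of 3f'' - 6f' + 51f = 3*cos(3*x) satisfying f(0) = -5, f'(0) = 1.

f = -3*sin(3*x)/50 + 2*cos(3*x)/25 - 127*cos(4*x)*exp(x)/25 + 313*exp(x)*sin(4*x)/200

Divide through by 3: f'' - 2f' + 17f = cos(3*x).
Characteristic equation r² - 2r + 17 = 0 has discriminant (-2)² - 4·(17) = -64 < 0, so r = 1 ± 4i.
Hence f_h = C1*cos(4*x)*exp(x) + C2*exp(x)*sin(4*x).
Try f_p = A*cos(3*x) + B*sin(3*x). Substituting and equating the coefficients of cos(3x) and sin(3x) gives A = 2/25, B = -3/50, so f_p = -3*sin(3*x)/50 + 2*cos(3*x)/25.
General solution: f = -3*sin(3*x)/50 + 2*cos(3*x)/25 + C1*cos(4*x)*exp(x) + C2*exp(x)*sin(4*x).
Apply the initial conditions: f(0) = 2/25 + C1 = -5 and f'(0) = -9/50 + C1 + 4*C2 = 1. Solving gives C1 = -127/25, C2 = 313/200.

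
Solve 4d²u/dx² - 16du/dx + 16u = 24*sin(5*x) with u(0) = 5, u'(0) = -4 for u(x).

u = -126*sin(5*x)/841 + 120*cos(5*x)/841 + 4085*exp(2*x)/841 - 376*x*exp(2*x)/29

Divide through by 4: u'' - 4u' + 4u = 6*sin(5*x).
Characteristic equation r² - 4r + 4 = 0 has discriminant (-4)² - 4·(4) = 0, so r = 2 is a repeated root.
Hence u_h = (C1 + C2*x)*exp(2*x).
Try u_p = A*cos(5*x) + B*sin(5*x). Substituting and equating the coefficients of cos(5x) and sin(5x) gives A = 120/841, B = -126/841, so u_p = -126*sin(5*x)/841 + 120*cos(5*x)/841.
General solution: u = -126*sin(5*x)/841 + 120*cos(5*x)/841 + C1*exp(2*x) + C2*x*exp(2*x).
Apply the initial conditions: u(0) = 120/841 + C1 = 5 and u'(0) = -630/841 + C2 + 2*C1 = -4. Solving gives C1 = 4085/841, C2 = -376/29.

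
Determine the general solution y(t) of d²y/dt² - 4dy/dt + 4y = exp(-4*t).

Characteristic equation r² - 4r + 4 = 0 has discriminant (-4)² - 4·(4) = 0, so r = 2 is a repeated root.
Hence y_h = (C1 + C2*t)*exp(2*t).
Try y_p = A*exp(-4*t). Substituting into the equation and dividing by exp(-4*t) gives A = 1/36, so y_p = exp(-4*t)/36.

y = exp(-4*t)/36 + C1*exp(2*t) + C2*t*exp(2*t)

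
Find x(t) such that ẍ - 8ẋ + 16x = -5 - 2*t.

Characteristic equation r² - 8r + 16 = 0 has discriminant (-8)² - 4·(16) = 0, so r = 4 is a repeated root.
Hence x_h = (C1 + C2*t)*exp(4*t).
For the particular solution try x_p = A0 + A1*t. Substituting and matching coefficients of each power of t gives A0 = -3/8, A1 = -1/8, so x_p = -3/8 - t/8.

x = -3/8 - t/8 + C1*exp(4*t) + C2*t*exp(4*t)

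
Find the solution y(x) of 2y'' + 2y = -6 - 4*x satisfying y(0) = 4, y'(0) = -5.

y = -3 - 3*sin(x) - 2*x + 7*cos(x)

Divide through by 2: y'' + y = -3 - 2*x.
Characteristic equation r² + 1 = 0 has discriminant (0)² - 4·(1) = -4 < 0, so r = ± i.
Hence y_h = C1*cos(x) + C2*sin(x).
For the particular solution try y_p = A0 + A1*x. Substituting and matching coefficients of each power of x gives A0 = -3, A1 = -2, so y_p = -3 - 2*x.
General solution: y = -3 - 2*x + C1*cos(x) + C2*sin(x).
Apply the initial conditions: y(0) = -3 + C1 = 4 and y'(0) = -2 + C2 = -5. Solving gives C1 = 7, C2 = -3.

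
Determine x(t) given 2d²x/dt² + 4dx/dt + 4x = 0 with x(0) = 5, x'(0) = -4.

x = exp(-t)*sin(t) + 5*cos(t)*exp(-t)

Divide through by 2: x'' + 2x' + 2x = 0.
Characteristic equation r² + 2r + 2 = 0 has discriminant (2)² - 4·(2) = -4 < 0, so r = -1 ± i.
Hence x_h = C1*cos(t)*exp(-t) + C2*exp(-t)*sin(t).
Apply the initial conditions: x(0) = C1 = 5 and x'(0) = C2 - C1 = -4. Solving gives C1 = 5, C2 = 1.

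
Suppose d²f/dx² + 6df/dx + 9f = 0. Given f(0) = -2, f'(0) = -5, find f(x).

f = -2*exp(-3*x) - 11*x*exp(-3*x)

Characteristic equation r² + 6r + 9 = 0 has discriminant (6)² - 4·(9) = 0, so r = -3 is a repeated root.
Hence f_h = (C1 + C2*x)*exp(-3*x).
Apply the initial conditions: f(0) = C1 = -2 and f'(0) = C2 - 3*C1 = -5. Solving gives C1 = -2, C2 = -11.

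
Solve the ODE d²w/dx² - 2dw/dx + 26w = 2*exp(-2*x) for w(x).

w = exp(-2*x)/17 + C1*cos(5*x)*exp(x) + C2*exp(x)*sin(5*x)

Characteristic equation r² - 2r + 26 = 0 has discriminant (-2)² - 4·(26) = -100 < 0, so r = 1 ± 5i.
Hence w_h = C1*cos(5*x)*exp(x) + C2*exp(x)*sin(5*x).
Try w_p = A*exp(-2*x). Substituting into the equation and dividing by exp(-2*x) gives A = 1/17, so w_p = exp(-2*x)/17.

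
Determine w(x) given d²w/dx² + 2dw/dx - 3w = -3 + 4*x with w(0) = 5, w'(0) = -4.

Characteristic equation r² + 2r - 3 = 0 factors as (r - 1)(r + 3) = 0, so r = 1, -3.
Hence w_h = C1*exp(x) + C2*exp(-3*x).
For the particular solution try w_p = A0 + A1*x. Substituting and matching coefficients of each power of x gives A0 = 1/9, A1 = -4/3, so w_p = 1/9 - 4*x/3.
General solution: w = 1/9 - 4*x/3 + C1*exp(x) + C2*exp(-3*x).
Apply the initial conditions: w(0) = 1/9 + C1 + C2 = 5 and w'(0) = -4/3 + C1 - 3*C2 = -4. Solving gives C1 = 3, C2 = 17/9.

w = 1/9 + 3*exp(x) - 4*x/3 + 17*exp(-3*x)/9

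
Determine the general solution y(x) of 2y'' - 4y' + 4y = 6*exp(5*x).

y = 3*exp(5*x)/17 + C1*cos(x)*exp(x) + C2*exp(x)*sin(x)

Divide through by 2: y'' - 2y' + 2y = 3*exp(5*x).
Characteristic equation r² - 2r + 2 = 0 has discriminant (-2)² - 4·(2) = -4 < 0, so r = 1 ± i.
Hence y_h = C1*cos(x)*exp(x) + C2*exp(x)*sin(x).
Try y_p = A*exp(5*x). Substituting into the equation and dividing by exp(5*x) gives A = 3/17, so y_p = 3*exp(5*x)/17.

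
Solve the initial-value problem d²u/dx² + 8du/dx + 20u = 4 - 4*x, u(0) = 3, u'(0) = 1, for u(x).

Characteristic equation r² + 8r + 20 = 0 has discriminant (8)² - 4·(20) = -16 < 0, so r = -4 ± 2i.
Hence u_h = C1*cos(2*x)*exp(-4*x) + C2*exp(-4*x)*sin(2*x).
For the particular solution try u_p = A0 + A1*x. Substituting and matching coefficients of each power of x gives A0 = 7/25, A1 = -1/5, so u_p = 7/25 - x/5.
General solution: u = 7/25 - x/5 + C1*cos(2*x)*exp(-4*x) + C2*exp(-4*x)*sin(2*x).
Apply the initial conditions: u(0) = 7/25 + C1 = 3 and u'(0) = -1/5 - 4*C1 + 2*C2 = 1. Solving gives C1 = 68/25, C2 = 151/25.

u = 7/25 - x/5 + 68*cos(2*x)*exp(-4*x)/25 + 151*exp(-4*x)*sin(2*x)/25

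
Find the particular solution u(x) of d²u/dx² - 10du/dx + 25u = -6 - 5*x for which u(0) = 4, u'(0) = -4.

Characteristic equation r² - 10r + 25 = 0 has discriminant (-10)² - 4·(25) = 0, so r = 5 is a repeated root.
Hence u_h = (C1 + C2*x)*exp(5*x).
For the particular solution try u_p = A0 + A1*x. Substituting and matching coefficients of each power of x gives A0 = -8/25, A1 = -1/5, so u_p = -8/25 - x/5.
General solution: u = -8/25 - x/5 + C1*exp(5*x) + C2*x*exp(5*x).
Apply the initial conditions: u(0) = -8/25 + C1 = 4 and u'(0) = -1/5 + C2 + 5*C1 = -4. Solving gives C1 = 108/25, C2 = -127/5.

u = -8/25 - x/5 + 108*exp(5*x)/25 - 127*x*exp(5*x)/5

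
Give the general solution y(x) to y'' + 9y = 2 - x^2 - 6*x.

y = 20/81 - 2*x/3 - x**2/9 + C1*cos(3*x) + C2*sin(3*x)

Characteristic equation r² + 9 = 0 has discriminant (0)² - 4·(9) = -36 < 0, so r = ± 3i.
Hence y_h = C1*cos(3*x) + C2*sin(3*x).
For the particular solution try y_p = A0 + A1*x + A2*x^2. Substituting and matching coefficients of each power of x gives A0 = 20/81, A1 = -2/3, A2 = -1/9, so y_p = 20/81 - 2*x/3 - x^2/9.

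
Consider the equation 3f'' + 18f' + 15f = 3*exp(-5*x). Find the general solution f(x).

f = C1*exp(-5*x) + C2*exp(-x) - x*exp(-5*x)/4

Divide through by 3: f'' + 6f' + 5f = exp(-5*x).
Characteristic equation r² + 6r + 5 = 0 factors as (r + 5)(r + 1) = 0, so r = -5, -1.
Hence f_h = C1*exp(-5*x) + C2*exp(-x).
Since exp(-5*x) solves the homogeneous equation (r = -5 is a root of multiplicity 1), multiply the trial by x. Try f_p = A*x*exp(-5*x). Substituting into the equation and dividing by exp(-5*x) gives A = -1/4, so f_p = -x*exp(-5*x)/4.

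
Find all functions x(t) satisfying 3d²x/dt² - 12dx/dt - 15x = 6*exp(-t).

Divide through by 3: x'' - 4x' - 5x = 2*exp(-t).
Characteristic equation r² - 4r - 5 = 0 factors as (r + 1)(r - 5) = 0, so r = -1, 5.
Hence x_h = C1*exp(-t) + C2*exp(5*t).
Since exp(-t) solves the homogeneous equation (r = -1 is a root of multiplicity 1), multiply the trial by t. Try x_p = A*t*exp(-t). Substituting into the equation and dividing by exp(-t) gives A = -1/3, so x_p = -t*exp(-t)/3.

x = C1*exp(-t) + C2*exp(5*t) - t*exp(-t)/3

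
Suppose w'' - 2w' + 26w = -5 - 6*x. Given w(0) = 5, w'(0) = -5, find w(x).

w = -71/338 - 3*x/13 - 3373*exp(x)*sin(5*x)/1690 + 1761*cos(5*x)*exp(x)/338

Characteristic equation r² - 2r + 26 = 0 has discriminant (-2)² - 4·(26) = -100 < 0, so r = 1 ± 5i.
Hence w_h = C1*cos(5*x)*exp(x) + C2*exp(x)*sin(5*x).
For the particular solution try w_p = A0 + A1*x. Substituting and matching coefficients of each power of x gives A0 = -71/338, A1 = -3/13, so w_p = -71/338 - 3*x/13.
General solution: w = -71/338 - 3*x/13 + C1*cos(5*x)*exp(x) + C2*exp(x)*sin(5*x).
Apply the initial conditions: w(0) = -71/338 + C1 = 5 and w'(0) = -3/13 + C1 + 5*C2 = -5. Solving gives C1 = 1761/338, C2 = -3373/1690.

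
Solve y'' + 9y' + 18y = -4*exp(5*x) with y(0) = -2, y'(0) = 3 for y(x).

Characteristic equation r² + 9r + 18 = 0 factors as (r + 6)(r + 3) = 0, so r = -6, -3.
Hence y_h = C1*exp(-6*x) + C2*exp(-3*x).
Try y_p = A*exp(5*x). Substituting into the equation and dividing by exp(5*x) gives A = -1/22, so y_p = -exp(5*x)/22.
General solution: y = -exp(5*x)/22 + C1*exp(-6*x) + C2*exp(-3*x).
Apply the initial conditions: y(0) = -1/22 + C1 + C2 = -2 and y'(0) = -5/22 - 6*C1 - 3*C2 = 3. Solving gives C1 = 29/33, C2 = -17/6.

y = -17*exp(-3*x)/6 - exp(5*x)/22 + 29*exp(-6*x)/33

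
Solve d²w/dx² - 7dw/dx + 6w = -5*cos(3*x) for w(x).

w = cos(3*x)/30 + 7*sin(3*x)/30 + C1*exp(x) + C2*exp(6*x)

Characteristic equation r² - 7r + 6 = 0 factors as (r - 1)(r - 6) = 0, so r = 1, 6.
Hence w_h = C1*exp(x) + C2*exp(6*x).
Try w_p = A*cos(3*x) + B*sin(3*x). Substituting and equating the coefficients of cos(3x) and sin(3x) gives A = 1/30, B = 7/30, so w_p = cos(3*x)/30 + 7*sin(3*x)/30.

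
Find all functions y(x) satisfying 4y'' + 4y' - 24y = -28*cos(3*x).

Divide through by 4: y'' + y' - 6y = -7*cos(3*x).
Characteristic equation r² + r - 6 = 0 factors as (r - 2)(r + 3) = 0, so r = 2, -3.
Hence y_h = C1*exp(2*x) + C2*exp(-3*x).
Try y_p = A*cos(3*x) + B*sin(3*x). Substituting and equating the coefficients of cos(3x) and sin(3x) gives A = 35/78, B = -7/78, so y_p = -7*sin(3*x)/78 + 35*cos(3*x)/78.

y = -7*sin(3*x)/78 + 35*cos(3*x)/78 + C1*exp(2*x) + C2*exp(-3*x)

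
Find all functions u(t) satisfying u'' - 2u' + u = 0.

u = C1*exp(t) + C2*t*exp(t)

Characteristic equation r² - 2r + 1 = 0 has discriminant (-2)² - 4·(1) = 0, so r = 1 is a repeated root.
Hence u_h = (C1 + C2*t)*exp(t).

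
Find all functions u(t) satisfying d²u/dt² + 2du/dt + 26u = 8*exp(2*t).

Characteristic equation r² + 2r + 26 = 0 has discriminant (2)² - 4·(26) = -100 < 0, so r = -1 ± 5i.
Hence u_h = C1*cos(5*t)*exp(-t) + C2*exp(-t)*sin(5*t).
Try u_p = A*exp(2*t). Substituting into the equation and dividing by exp(2*t) gives A = 4/17, so u_p = 4*exp(2*t)/17.

u = 4*exp(2*t)/17 + C1*cos(5*t)*exp(-t) + C2*exp(-t)*sin(5*t)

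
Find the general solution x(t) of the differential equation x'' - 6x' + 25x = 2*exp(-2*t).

x = 2*exp(-2*t)/41 + C1*cos(4*t)*exp(3*t) + C2*exp(3*t)*sin(4*t)

Characteristic equation r² - 6r + 25 = 0 has discriminant (-6)² - 4·(25) = -64 < 0, so r = 3 ± 4i.
Hence x_h = C1*cos(4*t)*exp(3*t) + C2*exp(3*t)*sin(4*t).
Try x_p = A*exp(-2*t). Substituting into the equation and dividing by exp(-2*t) gives A = 2/41, so x_p = 2*exp(-2*t)/41.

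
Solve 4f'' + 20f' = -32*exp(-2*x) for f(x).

f = C2 + 4*exp(-2*x)/3 + C1*exp(-5*x)

Divide through by 4: f'' + 5f' = -8*exp(-2*x).
Characteristic equation r² + 5r = 0 factors as (r + 5)r = 0, so r = -5, 0.
Hence f_h = C1*exp(-5*x) + C2.
Try f_p = A*exp(-2*x). Substituting into the equation and dividing by exp(-2*x) gives A = 4/3, so f_p = 4*exp(-2*x)/3.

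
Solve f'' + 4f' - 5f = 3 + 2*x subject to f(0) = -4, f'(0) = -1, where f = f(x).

f = -23/25 - 31*exp(-5*x)/75 - 8*exp(x)/3 - 2*x/5

Characteristic equation r² + 4r - 5 = 0 factors as (r + 5)(r - 1) = 0, so r = -5, 1.
Hence f_h = C1*exp(-5*x) + C2*exp(x).
For the particular solution try f_p = A0 + A1*x. Substituting and matching coefficients of each power of x gives A0 = -23/25, A1 = -2/5, so f_p = -23/25 - 2*x/5.
General solution: f = -23/25 - 2*x/5 + C1*exp(-5*x) + C2*exp(x).
Apply the initial conditions: f(0) = -23/25 + C1 + C2 = -4 and f'(0) = -2/5 + C2 - 5*C1 = -1. Solving gives C1 = -31/75, C2 = -8/3.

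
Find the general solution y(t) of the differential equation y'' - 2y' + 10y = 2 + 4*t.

y = 7/25 + 2*t/5 + C1*cos(3*t)*exp(t) + C2*exp(t)*sin(3*t)

Characteristic equation r² - 2r + 10 = 0 has discriminant (-2)² - 4·(10) = -36 < 0, so r = 1 ± 3i.
Hence y_h = C1*cos(3*t)*exp(t) + C2*exp(t)*sin(3*t).
For the particular solution try y_p = A0 + A1*t. Substituting and matching coefficients of each power of t gives A0 = 7/25, A1 = 2/5, so y_p = 7/25 + 2*t/5.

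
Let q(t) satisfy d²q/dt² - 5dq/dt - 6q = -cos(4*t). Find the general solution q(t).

q = 5*sin(4*t)/221 + 11*cos(4*t)/442 + C1*exp(-t) + C2*exp(6*t)

Characteristic equation r² - 5r - 6 = 0 factors as (r + 1)(r - 6) = 0, so r = -1, 6.
Hence q_h = C1*exp(-t) + C2*exp(6*t).
Try q_p = A*cos(4*t) + B*sin(4*t). Substituting and equating the coefficients of cos(4t) and sin(4t) gives A = 11/442, B = 5/221, so q_p = 5*sin(4*t)/221 + 11*cos(4*t)/442.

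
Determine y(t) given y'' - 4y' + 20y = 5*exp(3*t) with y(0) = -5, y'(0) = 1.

Characteristic equation r² - 4r + 20 = 0 has discriminant (-4)² - 4·(20) = -64 < 0, so r = 2 ± 4i.
Hence y_h = C1*cos(4*t)*exp(2*t) + C2*exp(2*t)*sin(4*t).
Try y_p = A*exp(3*t). Substituting into the equation and dividing by exp(3*t) gives A = 5/17, so y_p = 5*exp(3*t)/17.
General solution: y = 5*exp(3*t)/17 + C1*cos(4*t)*exp(2*t) + C2*exp(2*t)*sin(4*t).
Apply the initial conditions: y(0) = 5/17 + C1 = -5 and y'(0) = 15/17 + 2*C1 + 4*C2 = 1. Solving gives C1 = -90/17, C2 = 91/34.

y = 5*exp(3*t)/17 - 90*cos(4*t)*exp(2*t)/17 + 91*exp(2*t)*sin(4*t)/34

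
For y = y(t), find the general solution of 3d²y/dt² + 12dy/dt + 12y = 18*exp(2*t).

y = 3*exp(2*t)/8 + C1*exp(-2*t) + C2*t*exp(-2*t)

Divide through by 3: y'' + 4y' + 4y = 6*exp(2*t).
Characteristic equation r² + 4r + 4 = 0 has discriminant (4)² - 4·(4) = 0, so r = -2 is a repeated root.
Hence y_h = (C1 + C2*t)*exp(-2*t).
Try y_p = A*exp(2*t). Substituting into the equation and dividing by exp(2*t) gives A = 3/8, so y_p = 3*exp(2*t)/8.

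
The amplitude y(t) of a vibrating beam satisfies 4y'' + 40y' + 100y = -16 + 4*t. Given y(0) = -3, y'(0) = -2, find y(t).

y = -22/125 - 353*exp(-5*t)/125 + t/25 - 404*t*exp(-5*t)/25

Divide through by 4: y'' + 10y' + 25y = -4 + t.
Characteristic equation r² + 10r + 25 = 0 has discriminant (10)² - 4·(25) = 0, so r = -5 is a repeated root.
Hence y_h = (C1 + C2*t)*exp(-5*t).
For the particular solution try y_p = A0 + A1*t. Substituting and matching coefficients of each power of t gives A0 = -22/125, A1 = 1/25, so y_p = -22/125 + t/25.
General solution: y = -22/125 + t/25 + C1*exp(-5*t) + C2*t*exp(-5*t).
Apply the initial conditions: y(0) = -22/125 + C1 = -3 and y'(0) = 1/25 + C2 - 5*C1 = -2. Solving gives C1 = -353/125, C2 = -404/25.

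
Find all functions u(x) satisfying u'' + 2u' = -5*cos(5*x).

Characteristic equation r² + 2r = 0 factors as (r + 2)r = 0, so r = -2, 0.
Hence u_h = C1*exp(-2*x) + C2.
Try u_p = A*cos(5*x) + B*sin(5*x). Substituting and equating the coefficients of cos(5x) and sin(5x) gives A = 5/29, B = -2/29, so u_p = -2*sin(5*x)/29 + 5*cos(5*x)/29.

u = C2 - 2*sin(5*x)/29 + 5*cos(5*x)/29 + C1*exp(-2*x)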